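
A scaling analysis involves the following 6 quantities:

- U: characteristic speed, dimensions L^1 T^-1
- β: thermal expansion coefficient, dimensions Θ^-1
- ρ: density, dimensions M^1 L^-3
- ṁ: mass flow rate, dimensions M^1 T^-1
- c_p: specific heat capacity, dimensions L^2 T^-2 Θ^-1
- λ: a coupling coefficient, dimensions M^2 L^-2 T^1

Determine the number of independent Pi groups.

2

There are 6 variables and 4 base dimensions (M, L, T, Θ).
The dimension matrix has rank 4.
Independent dimensionless groups: 6 − 4 = 2.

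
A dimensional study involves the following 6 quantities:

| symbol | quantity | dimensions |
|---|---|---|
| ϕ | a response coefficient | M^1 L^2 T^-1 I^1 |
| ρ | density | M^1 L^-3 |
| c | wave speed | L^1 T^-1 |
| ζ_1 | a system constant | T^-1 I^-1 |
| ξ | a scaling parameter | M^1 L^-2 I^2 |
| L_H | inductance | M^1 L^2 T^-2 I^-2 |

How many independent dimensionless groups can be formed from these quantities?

2

There are 6 variables and 4 base dimensions (M, L, T, I).
The dimension matrix has rank 4.
Independent dimensionless groups: 6 − 4 = 2.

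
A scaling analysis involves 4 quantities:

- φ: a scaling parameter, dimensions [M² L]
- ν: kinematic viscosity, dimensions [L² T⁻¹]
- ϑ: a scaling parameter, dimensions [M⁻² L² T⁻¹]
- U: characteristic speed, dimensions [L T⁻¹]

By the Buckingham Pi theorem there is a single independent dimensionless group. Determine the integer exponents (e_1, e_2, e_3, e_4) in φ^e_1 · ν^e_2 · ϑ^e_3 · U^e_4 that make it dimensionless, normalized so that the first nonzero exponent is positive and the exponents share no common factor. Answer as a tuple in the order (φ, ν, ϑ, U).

(1, -2, 1, 1)

M: e_1·(2) + e_2·(0) + e_3·(-2) + e_4·(0) = 0
L: e_1·(1) + e_2·(2) + e_3·(2) + e_4·(1) = 0
T: e_1·(0) + e_2·(-1) + e_3·(-1) + e_4·(-1) = 0
Solving this homogeneous linear system for the smallest-integer solution (first nonzero entry positive) gives (1, -2, 1, 1).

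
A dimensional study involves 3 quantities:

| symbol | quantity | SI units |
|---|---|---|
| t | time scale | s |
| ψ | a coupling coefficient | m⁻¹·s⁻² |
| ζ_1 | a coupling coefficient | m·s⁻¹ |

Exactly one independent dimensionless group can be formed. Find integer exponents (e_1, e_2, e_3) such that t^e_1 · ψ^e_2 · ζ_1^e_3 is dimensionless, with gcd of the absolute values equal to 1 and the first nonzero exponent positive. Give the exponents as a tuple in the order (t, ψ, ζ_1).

(3, 1, 1)

L: e_1·(0) + e_2·(-1) + e_3·(1) = 0
T: e_1·(1) + e_2·(-2) + e_3·(-1) = 0
Solving this homogeneous linear system for the smallest-integer solution (first nonzero entry positive) gives (3, 1, 1).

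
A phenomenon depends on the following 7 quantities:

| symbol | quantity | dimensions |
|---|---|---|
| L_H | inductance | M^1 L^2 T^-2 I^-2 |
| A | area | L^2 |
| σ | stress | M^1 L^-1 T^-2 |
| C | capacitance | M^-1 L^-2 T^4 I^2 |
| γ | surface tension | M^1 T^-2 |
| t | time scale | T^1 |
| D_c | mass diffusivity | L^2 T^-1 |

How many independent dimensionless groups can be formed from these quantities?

There are 7 variables and 4 base dimensions (M, L, T, I).
The dimension matrix has rank 4.
Independent dimensionless groups: 7 − 4 = 3.

3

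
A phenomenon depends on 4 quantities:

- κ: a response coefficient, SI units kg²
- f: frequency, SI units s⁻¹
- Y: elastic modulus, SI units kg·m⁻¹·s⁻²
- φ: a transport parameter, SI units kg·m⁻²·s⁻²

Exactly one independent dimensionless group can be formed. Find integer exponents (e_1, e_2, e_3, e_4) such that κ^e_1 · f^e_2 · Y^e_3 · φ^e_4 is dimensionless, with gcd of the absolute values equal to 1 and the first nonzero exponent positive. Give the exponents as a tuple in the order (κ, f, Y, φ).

M: e_1·(2) + e_2·(0) + e_3·(1) + e_4·(1) = 0
L: e_1·(0) + e_2·(0) + e_3·(-1) + e_4·(-2) = 0
T: e_1·(0) + e_2·(-1) + e_3·(-2) + e_4·(-2) = 0
Solving this homogeneous linear system for the smallest-integer solution (first nonzero entry positive) gives (1, 4, -4, 2).

(1, 4, -4, 2)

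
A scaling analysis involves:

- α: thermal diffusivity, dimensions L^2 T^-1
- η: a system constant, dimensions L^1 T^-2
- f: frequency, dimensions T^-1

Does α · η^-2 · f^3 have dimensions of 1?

yes

Sum the exponent of each base dimension across the product:
  L: [α]_L − 2·[η]_L + 3·[f]_L = (2) − 2·(1) + 3·(0) = 0
  T: [α]_T − 2·[η]_T + 3·[f]_T = (-1) − 2·(-2) + 3·(-1) = 0
All base exponents vanish — dimensionless.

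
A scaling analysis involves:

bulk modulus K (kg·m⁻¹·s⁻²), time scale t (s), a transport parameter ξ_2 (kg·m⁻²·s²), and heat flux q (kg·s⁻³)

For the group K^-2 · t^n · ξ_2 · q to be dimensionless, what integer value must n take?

-3

Balance the T exponent: (1)·n from t, plus −2·(-2) + (2) + (-3) = 3 from the rest, must sum to zero.
n + 3 = 0, so n = -3.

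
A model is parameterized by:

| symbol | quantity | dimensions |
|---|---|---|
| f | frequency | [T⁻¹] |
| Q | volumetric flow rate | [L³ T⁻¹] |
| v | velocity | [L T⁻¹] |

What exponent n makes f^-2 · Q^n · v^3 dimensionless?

-1

Balance the L exponent: (3)·n from Q, plus −2·(0) + 3·(1) = 3 from the rest, must sum to zero.
3n + 3 = 0, so n = -1.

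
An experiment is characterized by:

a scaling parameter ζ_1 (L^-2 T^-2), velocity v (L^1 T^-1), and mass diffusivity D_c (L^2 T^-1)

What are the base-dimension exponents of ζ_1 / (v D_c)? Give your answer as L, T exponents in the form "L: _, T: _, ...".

L: -5, T: 0

Collect each base-dimension exponent across the product:
  L: (-2) − (1) − (2) = -5
  T: (-2) − (-1) − (-1) = 0
So the dimensions are [L⁻⁵].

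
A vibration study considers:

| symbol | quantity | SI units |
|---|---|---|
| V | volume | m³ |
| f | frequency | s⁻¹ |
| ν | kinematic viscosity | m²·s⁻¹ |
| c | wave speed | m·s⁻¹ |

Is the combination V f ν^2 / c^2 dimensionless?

Sum the exponent of each base dimension across the product:
  L: [V]_L + [f]_L + 2·[ν]_L − 2·[c]_L = (3) + (0) + 2·(2) − 2·(1) = 5
  T: [V]_T + [f]_T + 2·[ν]_T − 2·[c]_T = (0) + (-1) + 2·(-1) − 2·(-1) = -1
Net dimensions [L⁵ T⁻¹] ≠ [1] — not dimensionless.

no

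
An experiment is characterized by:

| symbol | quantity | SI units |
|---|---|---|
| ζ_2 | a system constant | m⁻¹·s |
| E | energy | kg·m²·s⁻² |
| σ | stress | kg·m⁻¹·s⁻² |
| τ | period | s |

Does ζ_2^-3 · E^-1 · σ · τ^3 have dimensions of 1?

yes

Sum the exponent of each base dimension across the product:
  M: −3·[ζ_2]_M − [E]_M + [σ]_M + 3·[τ]_M = −3·(0) − (1) + (1) + 3·(0) = 0
  L: −3·[ζ_2]_L − [E]_L + [σ]_L + 3·[τ]_L = −3·(-1) − (2) + (-1) + 3·(0) = 0
  T: −3·[ζ_2]_T − [E]_T + [σ]_T + 3·[τ]_T = −3·(1) − (-2) + (-2) + 3·(1) = 0
All base exponents vanish — dimensionless.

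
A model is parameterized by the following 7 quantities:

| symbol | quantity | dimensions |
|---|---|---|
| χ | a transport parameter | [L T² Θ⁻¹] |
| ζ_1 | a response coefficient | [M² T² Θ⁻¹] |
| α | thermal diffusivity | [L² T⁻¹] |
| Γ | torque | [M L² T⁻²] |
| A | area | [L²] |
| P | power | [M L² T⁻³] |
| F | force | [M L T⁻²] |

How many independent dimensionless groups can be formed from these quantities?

There are 7 variables and 4 base dimensions (M, L, T, Θ).
The dimension matrix has rank 4.
Independent dimensionless groups: 7 − 4 = 3.

3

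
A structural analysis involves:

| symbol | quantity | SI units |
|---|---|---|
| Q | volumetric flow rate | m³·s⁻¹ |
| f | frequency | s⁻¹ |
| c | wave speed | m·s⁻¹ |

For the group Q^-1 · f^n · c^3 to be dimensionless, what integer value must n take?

-2

Balance the T exponent: (-1)·n from f, plus −(-1) + 3·(-1) = -2 from the rest, must sum to zero.
−n − 2 = 0, so n = -2.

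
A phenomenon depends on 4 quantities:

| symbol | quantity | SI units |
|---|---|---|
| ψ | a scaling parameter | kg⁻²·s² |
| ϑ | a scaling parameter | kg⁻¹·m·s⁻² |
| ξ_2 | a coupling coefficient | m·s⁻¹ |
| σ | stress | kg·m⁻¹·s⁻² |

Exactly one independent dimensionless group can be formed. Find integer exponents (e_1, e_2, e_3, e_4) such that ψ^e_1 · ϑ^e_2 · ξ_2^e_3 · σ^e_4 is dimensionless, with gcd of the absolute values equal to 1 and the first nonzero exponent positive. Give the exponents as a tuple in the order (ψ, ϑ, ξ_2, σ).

M: e_1·(-2) + e_2·(-1) + e_3·(0) + e_4·(1) = 0
L: e_1·(0) + e_2·(1) + e_3·(1) + e_4·(-1) = 0
T: e_1·(2) + e_2·(-2) + e_3·(-1) + e_4·(-2) = 0
Solving this homogeneous linear system for the smallest-integer solution (first nonzero entry positive) gives (1, -1, 2, 1).

(1, -1, 2, 1)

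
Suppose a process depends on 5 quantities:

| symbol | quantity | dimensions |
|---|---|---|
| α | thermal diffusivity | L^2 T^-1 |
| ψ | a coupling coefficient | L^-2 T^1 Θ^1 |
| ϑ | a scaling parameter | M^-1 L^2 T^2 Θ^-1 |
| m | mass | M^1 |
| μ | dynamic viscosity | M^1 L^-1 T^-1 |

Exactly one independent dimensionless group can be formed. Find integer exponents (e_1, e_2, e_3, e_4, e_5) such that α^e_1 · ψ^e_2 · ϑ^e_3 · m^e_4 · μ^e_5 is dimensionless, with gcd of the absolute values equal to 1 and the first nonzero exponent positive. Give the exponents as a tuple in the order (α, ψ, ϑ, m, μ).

(1, 1, 1, -1, 2)

M: e_1·(0) + e_2·(0) + e_3·(-1) + e_4·(1) + e_5·(1) = 0
L: e_1·(2) + e_2·(-2) + e_3·(2) + e_4·(0) + e_5·(-1) = 0
T: e_1·(-1) + e_2·(1) + e_3·(2) + e_4·(0) + e_5·(-1) = 0
Θ: e_1·(0) + e_2·(1) + e_3·(-1) + e_4·(0) + e_5·(0) = 0
Solving this homogeneous linear system for the smallest-integer solution (first nonzero entry positive) gives (1, 1, 1, -1, 2).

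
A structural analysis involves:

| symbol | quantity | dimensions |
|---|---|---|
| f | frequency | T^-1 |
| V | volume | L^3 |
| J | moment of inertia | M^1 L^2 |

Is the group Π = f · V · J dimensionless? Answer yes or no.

Sum the exponent of each base dimension across the product:
  M: [f]_M + [V]_M + [J]_M = (0) + (0) + (1) = 1
  L: [f]_L + [V]_L + [J]_L = (0) + (3) + (2) = 5
  T: [f]_T + [V]_T + [J]_T = (-1) + (0) + (0) = -1
Net dimensions [M L⁵ T⁻¹] ≠ [1] — not dimensionless.

no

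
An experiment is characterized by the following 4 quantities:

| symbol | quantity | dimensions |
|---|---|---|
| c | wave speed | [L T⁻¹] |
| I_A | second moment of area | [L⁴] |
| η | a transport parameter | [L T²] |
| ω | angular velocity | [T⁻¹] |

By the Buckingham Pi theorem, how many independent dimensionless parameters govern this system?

There are 4 variables and 2 base dimensions (L, T).
The dimension matrix has rank 2.
Independent dimensionless groups: 4 − 2 = 2.

2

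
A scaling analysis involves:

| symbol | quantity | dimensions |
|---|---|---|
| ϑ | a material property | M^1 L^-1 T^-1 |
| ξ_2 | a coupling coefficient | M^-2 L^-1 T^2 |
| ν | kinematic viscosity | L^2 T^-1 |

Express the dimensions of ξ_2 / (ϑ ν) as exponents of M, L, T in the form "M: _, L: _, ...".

M: -3, L: -2, T: 4

Collect each base-dimension exponent across the product:
  M: −(1) + (-2) − (0) = -3
  L: −(-1) + (-1) − (2) = -2
  T: −(-1) + (2) − (-1) = 4
So the dimensions are [M⁻³ L⁻² T⁴].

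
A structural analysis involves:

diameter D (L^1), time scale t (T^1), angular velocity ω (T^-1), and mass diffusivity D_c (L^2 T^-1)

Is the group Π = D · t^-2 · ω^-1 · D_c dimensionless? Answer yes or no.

Sum the exponent of each base dimension across the product:
  L: [D]_L − 2·[t]_L − [ω]_L + [D_c]_L = (1) − 2·(0) − (0) + (2) = 3
  T: [D]_T − 2·[t]_T − [ω]_T + [D_c]_T = (0) − 2·(1) − (-1) + (-1) = -2
Net dimensions [L³ T⁻²] ≠ [1] — not dimensionless.

no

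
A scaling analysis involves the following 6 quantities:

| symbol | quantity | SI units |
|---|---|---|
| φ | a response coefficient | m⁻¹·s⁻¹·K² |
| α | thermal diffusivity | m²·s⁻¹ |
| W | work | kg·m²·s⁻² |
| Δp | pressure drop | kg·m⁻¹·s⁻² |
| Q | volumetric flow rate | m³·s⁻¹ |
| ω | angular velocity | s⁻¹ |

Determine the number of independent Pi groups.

There are 6 variables and 4 base dimensions (M, L, T, Θ).
The dimension matrix has rank 4.
Independent dimensionless groups: 6 − 4 = 2.

2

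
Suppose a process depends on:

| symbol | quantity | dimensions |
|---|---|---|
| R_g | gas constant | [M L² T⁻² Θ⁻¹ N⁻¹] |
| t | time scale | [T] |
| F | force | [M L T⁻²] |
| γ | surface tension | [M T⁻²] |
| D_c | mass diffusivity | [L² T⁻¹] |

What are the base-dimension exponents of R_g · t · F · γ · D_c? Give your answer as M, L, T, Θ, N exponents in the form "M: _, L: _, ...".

M: 3, L: 5, T: -6, Θ: -1, N: -1

Collect each base-dimension exponent across the product:
  M: (1) + (0) + (1) + (1) + (0) = 3
  L: (2) + (0) + (1) + (0) + (2) = 5
  T: (-2) + (1) + (-2) + (-2) + (-1) = -6
  Θ: (-1) + (0) + (0) + (0) + (0) = -1
  N: (-1) + (0) + (0) + (0) + (0) = -1
So the dimensions are [M³ L⁵ T⁻⁶ Θ⁻¹ N⁻¹].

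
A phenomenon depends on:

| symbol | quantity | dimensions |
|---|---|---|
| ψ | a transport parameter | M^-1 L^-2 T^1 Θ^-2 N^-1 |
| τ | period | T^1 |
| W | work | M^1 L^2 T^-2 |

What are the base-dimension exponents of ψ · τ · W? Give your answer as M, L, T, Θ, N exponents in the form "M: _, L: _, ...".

Collect each base-dimension exponent across the product:
  M: (-1) + (0) + (1) = 0
  L: (-2) + (0) + (2) = 0
  T: (1) + (1) + (-2) = 0
  Θ: (-2) + (0) + (0) = -2
  N: (-1) + (0) + (0) = -1
So the dimensions are [Θ⁻² N⁻¹].

M: 0, L: 0, T: 0, Θ: -2, N: -1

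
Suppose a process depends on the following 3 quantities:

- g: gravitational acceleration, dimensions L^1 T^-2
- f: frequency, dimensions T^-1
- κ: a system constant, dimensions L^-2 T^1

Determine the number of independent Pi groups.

1

There are 3 variables and 2 base dimensions (L, T).
The dimension matrix has rank 2.
Independent dimensionless groups: 3 − 2 = 1.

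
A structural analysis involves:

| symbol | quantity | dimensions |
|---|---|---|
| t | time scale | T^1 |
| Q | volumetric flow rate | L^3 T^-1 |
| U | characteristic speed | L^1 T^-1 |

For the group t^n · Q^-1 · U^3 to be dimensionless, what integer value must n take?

Balance the T exponent: (1)·n from t, plus −(-1) + 3·(-1) = -2 from the rest, must sum to zero.
n − 2 = 0, so n = 2.

2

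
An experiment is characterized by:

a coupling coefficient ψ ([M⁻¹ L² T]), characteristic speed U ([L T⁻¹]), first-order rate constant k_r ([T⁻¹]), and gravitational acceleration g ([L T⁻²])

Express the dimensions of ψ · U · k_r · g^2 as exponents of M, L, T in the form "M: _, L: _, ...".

M: -1, L: 5, T: -5

Collect each base-dimension exponent across the product:
  M: (-1) + (0) + (0) + 2·(0) = -1
  L: (2) + (1) + (0) + 2·(1) = 5
  T: (1) + (-1) + (-1) + 2·(-2) = -5
So the dimensions are [M⁻¹ L⁵ T⁻⁵].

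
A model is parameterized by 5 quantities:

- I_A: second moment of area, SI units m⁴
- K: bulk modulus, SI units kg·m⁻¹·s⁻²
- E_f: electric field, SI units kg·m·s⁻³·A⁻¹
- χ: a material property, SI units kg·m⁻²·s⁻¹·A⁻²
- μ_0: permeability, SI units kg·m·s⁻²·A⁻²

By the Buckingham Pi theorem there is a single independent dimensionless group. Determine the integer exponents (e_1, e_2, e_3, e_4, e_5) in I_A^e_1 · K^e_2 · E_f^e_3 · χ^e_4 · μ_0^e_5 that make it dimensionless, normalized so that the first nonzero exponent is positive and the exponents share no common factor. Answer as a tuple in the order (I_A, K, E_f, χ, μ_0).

M: e_1·(0) + e_2·(1) + e_3·(1) + e_4·(1) + e_5·(1) = 0
L: e_1·(4) + e_2·(-1) + e_3·(1) + e_4·(-2) + e_5·(1) = 0
T: e_1·(0) + e_2·(-2) + e_3·(-3) + e_4·(-1) + e_5·(-2) = 0
I: e_1·(0) + e_2·(0) + e_3·(-1) + e_4·(-2) + e_5·(-2) = 0
Solving this homogeneous linear system for the smallest-integer solution (first nonzero entry positive) gives (1, -1, 2, 2, -3).

(1, -1, 2, 2, -3)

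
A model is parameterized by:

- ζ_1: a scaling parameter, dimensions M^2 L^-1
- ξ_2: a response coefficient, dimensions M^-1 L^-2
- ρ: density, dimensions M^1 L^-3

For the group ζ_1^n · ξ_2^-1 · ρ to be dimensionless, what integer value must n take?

Balance the M exponent: (2)·n from ζ_1, plus −(-1) + (1) = 2 from the rest, must sum to zero.
2n + 2 = 0, so n = -1.

-1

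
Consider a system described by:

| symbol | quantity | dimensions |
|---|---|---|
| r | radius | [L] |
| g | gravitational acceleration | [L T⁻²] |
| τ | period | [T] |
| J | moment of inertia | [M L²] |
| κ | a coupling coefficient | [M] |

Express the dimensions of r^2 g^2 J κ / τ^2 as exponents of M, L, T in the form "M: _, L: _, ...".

M: 2, L: 6, T: -6

Collect each base-dimension exponent across the product:
  M: 2·(0) + 2·(0) − 2·(0) + (1) + (1) = 2
  L: 2·(1) + 2·(1) − 2·(0) + (2) + (0) = 6
  T: 2·(0) + 2·(-2) − 2·(1) + (0) + (0) = -6
So the dimensions are [M² L⁶ T⁻⁶].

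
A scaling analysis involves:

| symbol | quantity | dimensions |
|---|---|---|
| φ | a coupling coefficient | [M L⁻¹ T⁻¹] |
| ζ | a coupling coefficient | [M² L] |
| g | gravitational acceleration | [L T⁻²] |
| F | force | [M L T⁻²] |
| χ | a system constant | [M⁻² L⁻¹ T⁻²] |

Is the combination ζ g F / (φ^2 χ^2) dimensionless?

no

Sum the exponent of each base dimension across the product:
  M: −2·[φ]_M + [ζ]_M + [g]_M + [F]_M − 2·[χ]_M = −2·(1) + (2) + (0) + (1) − 2·(-2) = 5
  L: −2·[φ]_L + [ζ]_L + [g]_L + [F]_L − 2·[χ]_L = −2·(-1) + (1) + (1) + (1) − 2·(-1) = 7
  T: −2·[φ]_T + [ζ]_T + [g]_T + [F]_T − 2·[χ]_T = −2·(-1) + (0) + (-2) + (-2) − 2·(-2) = 2
Net dimensions [M⁵ L⁷ T²] ≠ [1] — not dimensionless.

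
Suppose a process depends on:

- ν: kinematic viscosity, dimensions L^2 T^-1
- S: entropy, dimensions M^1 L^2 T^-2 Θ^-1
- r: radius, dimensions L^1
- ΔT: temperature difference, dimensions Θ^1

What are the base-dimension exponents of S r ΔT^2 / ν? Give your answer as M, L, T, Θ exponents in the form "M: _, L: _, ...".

Collect each base-dimension exponent across the product:
  M: −(0) + (1) + (0) + 2·(0) = 1
  L: −(2) + (2) + (1) + 2·(0) = 1
  T: −(-1) + (-2) + (0) + 2·(0) = -1
  Θ: −(0) + (-1) + (0) + 2·(1) = 1
So the dimensions are [M L T⁻¹ Θ].

M: 1, L: 1, T: -1, Θ: 1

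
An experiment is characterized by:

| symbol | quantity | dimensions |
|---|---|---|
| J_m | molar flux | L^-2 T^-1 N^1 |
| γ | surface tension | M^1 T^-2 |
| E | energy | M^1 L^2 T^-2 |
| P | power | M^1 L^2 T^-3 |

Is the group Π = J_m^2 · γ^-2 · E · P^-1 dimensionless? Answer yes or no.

no

Sum the exponent of each base dimension across the product:
  M: 2·[J_m]_M − 2·[γ]_M + [E]_M − [P]_M = 2·(0) − 2·(1) + (1) − (1) = -2
  L: 2·[J_m]_L − 2·[γ]_L + [E]_L − [P]_L = 2·(-2) − 2·(0) + (2) − (2) = -4
  T: 2·[J_m]_T − 2·[γ]_T + [E]_T − [P]_T = 2·(-1) − 2·(-2) + (-2) − (-3) = 3
  N: 2·[J_m]_N − 2·[γ]_N + [E]_N − [P]_N = 2·(1) − 2·(0) + (0) − (0) = 2
Net dimensions [M⁻² L⁻⁴ T³ N²] ≠ [1] — not dimensionless.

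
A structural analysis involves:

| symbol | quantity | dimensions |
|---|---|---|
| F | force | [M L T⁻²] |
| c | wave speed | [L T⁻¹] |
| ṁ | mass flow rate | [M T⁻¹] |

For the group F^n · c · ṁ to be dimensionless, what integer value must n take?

Balance the M exponent: (1)·n from F, plus (0) + (1) = 1 from the rest, must sum to zero.
n + 1 = 0, so n = -1.

-1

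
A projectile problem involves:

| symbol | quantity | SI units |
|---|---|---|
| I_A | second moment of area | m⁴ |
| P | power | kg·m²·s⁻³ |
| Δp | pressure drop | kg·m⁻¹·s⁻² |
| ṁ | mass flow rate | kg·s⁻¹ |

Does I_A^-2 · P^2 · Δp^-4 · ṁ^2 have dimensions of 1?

yes

Sum the exponent of each base dimension across the product:
  M: −2·[I_A]_M + 2·[P]_M − 4·[Δp]_M + 2·[ṁ]_M = −2·(0) + 2·(1) − 4·(1) + 2·(1) = 0
  L: −2·[I_A]_L + 2·[P]_L − 4·[Δp]_L + 2·[ṁ]_L = −2·(4) + 2·(2) − 4·(-1) + 2·(0) = 0
  T: −2·[I_A]_T + 2·[P]_T − 4·[Δp]_T + 2·[ṁ]_T = −2·(0) + 2·(-3) − 4·(-2) + 2·(-1) = 0
All base exponents vanish — dimensionless.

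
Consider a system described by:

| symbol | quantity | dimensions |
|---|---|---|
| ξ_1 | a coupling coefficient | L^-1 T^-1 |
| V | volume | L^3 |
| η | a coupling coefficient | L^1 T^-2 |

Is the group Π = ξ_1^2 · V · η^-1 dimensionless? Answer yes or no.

yes

Sum the exponent of each base dimension across the product:
  M: 2·[ξ_1]_M + [V]_M − [η]_M = 2·(0) + (0) − (0) = 0
  L: 2·[ξ_1]_L + [V]_L − [η]_L = 2·(-1) + (3) − (1) = 0
  T: 2·[ξ_1]_T + [V]_T − [η]_T = 2·(-1) + (0) − (-2) = 0
All base exponents vanish — dimensionless.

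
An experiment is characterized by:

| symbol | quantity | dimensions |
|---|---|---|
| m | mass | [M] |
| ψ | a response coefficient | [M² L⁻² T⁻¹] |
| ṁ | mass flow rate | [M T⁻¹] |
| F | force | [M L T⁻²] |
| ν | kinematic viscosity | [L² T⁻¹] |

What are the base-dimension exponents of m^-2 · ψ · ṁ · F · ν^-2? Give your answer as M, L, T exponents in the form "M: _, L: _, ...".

M: 2, L: -5, T: -2

Collect each base-dimension exponent across the product:
  M: −2·(1) + (2) + (1) + (1) − 2·(0) = 2
  L: −2·(0) + (-2) + (0) + (1) − 2·(2) = -5
  T: −2·(0) + (-1) + (-1) + (-2) − 2·(-1) = -2
So the dimensions are [M² L⁻⁵ T⁻²].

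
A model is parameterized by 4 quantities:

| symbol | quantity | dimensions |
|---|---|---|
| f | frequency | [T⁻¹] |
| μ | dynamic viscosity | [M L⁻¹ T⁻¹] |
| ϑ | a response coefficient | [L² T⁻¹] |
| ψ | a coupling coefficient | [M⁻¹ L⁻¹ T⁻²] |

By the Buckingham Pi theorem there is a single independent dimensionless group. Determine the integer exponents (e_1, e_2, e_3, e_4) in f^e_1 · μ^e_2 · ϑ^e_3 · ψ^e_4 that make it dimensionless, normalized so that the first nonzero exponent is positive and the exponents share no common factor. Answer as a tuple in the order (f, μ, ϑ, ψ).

(4, -1, -1, -1)

M: e_1·(0) + e_2·(1) + e_3·(0) + e_4·(-1) = 0
L: e_1·(0) + e_2·(-1) + e_3·(2) + e_4·(-1) = 0
T: e_1·(-1) + e_2·(-1) + e_3·(-1) + e_4·(-2) = 0
Solving this homogeneous linear system for the smallest-integer solution (first nonzero entry positive) gives (4, -1, -1, -1).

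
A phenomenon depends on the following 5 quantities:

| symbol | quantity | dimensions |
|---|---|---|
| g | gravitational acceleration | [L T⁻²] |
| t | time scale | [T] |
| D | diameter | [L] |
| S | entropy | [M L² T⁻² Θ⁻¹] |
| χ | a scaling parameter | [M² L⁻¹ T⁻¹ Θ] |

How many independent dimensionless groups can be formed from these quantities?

There are 5 variables and 4 base dimensions (M, L, T, Θ).
The dimension matrix has rank 4.
Independent dimensionless groups: 5 − 4 = 1.

1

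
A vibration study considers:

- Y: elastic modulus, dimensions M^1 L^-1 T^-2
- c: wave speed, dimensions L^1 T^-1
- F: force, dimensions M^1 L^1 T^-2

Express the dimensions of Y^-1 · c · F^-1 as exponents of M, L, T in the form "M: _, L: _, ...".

M: -2, L: 1, T: 3

Collect each base-dimension exponent across the product:
  M: −(1) + (0) − (1) = -2
  L: −(-1) + (1) − (1) = 1
  T: −(-2) + (-1) − (-2) = 3
So the dimensions are [M⁻² L T³].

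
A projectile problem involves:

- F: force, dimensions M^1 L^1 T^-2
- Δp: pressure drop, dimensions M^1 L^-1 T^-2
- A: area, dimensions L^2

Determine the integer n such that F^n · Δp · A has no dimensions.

Balance the M exponent: (1)·n from F, plus (1) + (0) = 1 from the rest, must sum to zero.
n + 1 = 0, so n = -1.

-1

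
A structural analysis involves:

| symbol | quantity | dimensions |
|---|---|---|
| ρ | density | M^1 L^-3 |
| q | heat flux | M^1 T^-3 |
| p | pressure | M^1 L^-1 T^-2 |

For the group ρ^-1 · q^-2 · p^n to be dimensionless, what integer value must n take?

Balance the M exponent: (1)·n from p, plus −(1) − 2·(1) = -3 from the rest, must sum to zero.
n − 3 = 0, so n = 3.

3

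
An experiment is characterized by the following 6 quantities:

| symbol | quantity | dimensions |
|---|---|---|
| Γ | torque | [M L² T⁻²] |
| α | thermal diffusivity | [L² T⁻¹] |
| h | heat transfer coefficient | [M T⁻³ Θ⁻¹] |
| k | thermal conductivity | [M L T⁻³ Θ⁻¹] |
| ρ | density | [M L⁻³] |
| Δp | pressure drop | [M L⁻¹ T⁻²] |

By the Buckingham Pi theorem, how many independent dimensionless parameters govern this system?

2

There are 6 variables and 4 base dimensions (M, L, T, Θ).
The dimension matrix has rank 4.
Independent dimensionless groups: 6 − 4 = 2.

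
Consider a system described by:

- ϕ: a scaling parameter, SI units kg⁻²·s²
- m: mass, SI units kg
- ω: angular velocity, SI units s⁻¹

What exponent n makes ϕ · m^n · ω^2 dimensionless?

2

Balance the M exponent: (1)·n from m, plus (-2) + 2·(0) = -2 from the rest, must sum to zero.
n − 2 = 0, so n = 2.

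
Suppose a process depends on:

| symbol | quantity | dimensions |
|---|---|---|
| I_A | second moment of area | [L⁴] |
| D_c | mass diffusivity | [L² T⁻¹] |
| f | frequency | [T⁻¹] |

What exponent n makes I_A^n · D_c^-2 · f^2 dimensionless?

1

Balance the L exponent: (4)·n from I_A, plus −2·(2) + 2·(0) = -4 from the rest, must sum to zero.
4n − 4 = 0, so n = 1.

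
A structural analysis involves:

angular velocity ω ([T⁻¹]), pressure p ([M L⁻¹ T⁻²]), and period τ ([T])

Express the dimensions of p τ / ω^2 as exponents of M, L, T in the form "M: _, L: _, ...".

Collect each base-dimension exponent across the product:
  M: −2·(0) + (1) + (0) = 1
  L: −2·(0) + (-1) + (0) = -1
  T: −2·(-1) + (-2) + (1) = 1
So the dimensions are [M L⁻¹ T].

M: 1, L: -1, T: 1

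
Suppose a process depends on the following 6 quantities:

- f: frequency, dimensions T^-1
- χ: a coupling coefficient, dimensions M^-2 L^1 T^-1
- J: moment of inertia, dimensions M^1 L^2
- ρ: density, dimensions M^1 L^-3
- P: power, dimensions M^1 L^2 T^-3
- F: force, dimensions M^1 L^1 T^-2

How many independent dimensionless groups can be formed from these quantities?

3

There are 6 variables and 3 base dimensions (M, L, T).
The dimension matrix has rank 3.
Independent dimensionless groups: 6 − 3 = 3.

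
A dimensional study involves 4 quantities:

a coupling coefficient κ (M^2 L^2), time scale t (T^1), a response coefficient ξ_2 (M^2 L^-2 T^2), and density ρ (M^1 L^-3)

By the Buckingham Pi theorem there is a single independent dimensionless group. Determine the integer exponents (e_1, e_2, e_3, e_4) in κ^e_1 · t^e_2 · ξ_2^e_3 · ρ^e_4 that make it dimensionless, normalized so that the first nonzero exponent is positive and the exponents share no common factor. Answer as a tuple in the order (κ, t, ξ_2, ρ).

(1, 4, -2, 2)

M: e_1·(2) + e_2·(0) + e_3·(2) + e_4·(1) = 0
L: e_1·(2) + e_2·(0) + e_3·(-2) + e_4·(-3) = 0
T: e_1·(0) + e_2·(1) + e_3·(2) + e_4·(0) = 0
Solving this homogeneous linear system for the smallest-integer solution (first nonzero entry positive) gives (1, 4, -2, 2).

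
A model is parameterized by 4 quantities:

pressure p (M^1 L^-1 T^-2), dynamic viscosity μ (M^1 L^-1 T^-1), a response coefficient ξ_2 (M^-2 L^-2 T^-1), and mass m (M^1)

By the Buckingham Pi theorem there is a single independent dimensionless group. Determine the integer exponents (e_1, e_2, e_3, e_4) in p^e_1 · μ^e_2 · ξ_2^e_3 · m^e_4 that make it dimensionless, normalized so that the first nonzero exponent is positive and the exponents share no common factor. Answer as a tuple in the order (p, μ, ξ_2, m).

(1, -3, 1, 4)

M: e_1·(1) + e_2·(1) + e_3·(-2) + e_4·(1) = 0
L: e_1·(-1) + e_2·(-1) + e_3·(-2) + e_4·(0) = 0
T: e_1·(-2) + e_2·(-1) + e_3·(-1) + e_4·(0) = 0
Solving this homogeneous linear system for the smallest-integer solution (first nonzero entry positive) gives (1, -3, 1, 4).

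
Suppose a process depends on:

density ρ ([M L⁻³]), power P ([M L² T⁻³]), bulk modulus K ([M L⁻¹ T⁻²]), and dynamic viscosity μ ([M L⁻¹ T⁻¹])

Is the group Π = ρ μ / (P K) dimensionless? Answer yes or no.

no

Sum the exponent of each base dimension across the product:
  M: [ρ]_M − [P]_M − [K]_M + [μ]_M = (1) − (1) − (1) + (1) = 0
  L: [ρ]_L − [P]_L − [K]_L + [μ]_L = (-3) − (2) − (-1) + (-1) = -5
  T: [ρ]_T − [P]_T − [K]_T + [μ]_T = (0) − (-3) − (-2) + (-1) = 4
Net dimensions [L⁻⁵ T⁴] ≠ [1] — not dimensionless.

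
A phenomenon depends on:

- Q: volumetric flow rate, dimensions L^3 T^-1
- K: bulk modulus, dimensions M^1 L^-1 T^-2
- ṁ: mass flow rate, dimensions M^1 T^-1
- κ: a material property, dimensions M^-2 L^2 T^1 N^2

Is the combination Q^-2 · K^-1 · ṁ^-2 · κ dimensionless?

no

Sum the exponent of each base dimension across the product:
  M: −2·[Q]_M − [K]_M − 2·[ṁ]_M + [κ]_M = −2·(0) − (1) − 2·(1) + (-2) = -5
  L: −2·[Q]_L − [K]_L − 2·[ṁ]_L + [κ]_L = −2·(3) − (-1) − 2·(0) + (2) = -3
  T: −2·[Q]_T − [K]_T − 2·[ṁ]_T + [κ]_T = −2·(-1) − (-2) − 2·(-1) + (1) = 7
  N: −2·[Q]_N − [K]_N − 2·[ṁ]_N + [κ]_N = −2·(0) − (0) − 2·(0) + (2) = 2
Net dimensions [M⁻⁵ L⁻³ T⁷ N²] ≠ [1] — not dimensionless.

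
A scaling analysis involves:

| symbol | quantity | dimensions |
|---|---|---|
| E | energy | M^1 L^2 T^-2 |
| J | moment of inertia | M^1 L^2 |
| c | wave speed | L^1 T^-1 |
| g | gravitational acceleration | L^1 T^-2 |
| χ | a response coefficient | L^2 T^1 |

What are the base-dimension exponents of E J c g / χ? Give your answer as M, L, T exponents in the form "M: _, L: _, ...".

M: 2, L: 4, T: -6

Collect each base-dimension exponent across the product:
  M: (1) + (1) + (0) + (0) − (0) = 2
  L: (2) + (2) + (1) + (1) − (2) = 4
  T: (-2) + (0) + (-1) + (-2) − (1) = -6
So the dimensions are [M² L⁴ T⁻⁶].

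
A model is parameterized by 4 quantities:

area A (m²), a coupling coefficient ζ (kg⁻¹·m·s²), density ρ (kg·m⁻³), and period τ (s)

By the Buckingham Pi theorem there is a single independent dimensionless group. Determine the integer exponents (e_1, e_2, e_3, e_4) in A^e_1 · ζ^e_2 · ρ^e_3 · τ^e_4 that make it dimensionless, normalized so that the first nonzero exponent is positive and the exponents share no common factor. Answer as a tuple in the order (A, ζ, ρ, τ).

(1, 1, 1, -2)

M: e_1·(0) + e_2·(-1) + e_3·(1) + e_4·(0) = 0
L: e_1·(2) + e_2·(1) + e_3·(-3) + e_4·(0) = 0
T: e_1·(0) + e_2·(2) + e_3·(0) + e_4·(1) = 0
Solving this homogeneous linear system for the smallest-integer solution (first nonzero entry positive) gives (1, 1, 1, -2).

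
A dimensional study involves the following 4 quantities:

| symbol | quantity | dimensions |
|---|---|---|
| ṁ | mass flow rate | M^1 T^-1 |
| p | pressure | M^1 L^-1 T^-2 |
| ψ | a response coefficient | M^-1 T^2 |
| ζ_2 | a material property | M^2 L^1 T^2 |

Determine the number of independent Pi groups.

There are 4 variables and 3 base dimensions (M, L, T).
The dimension matrix has rank 3.
Independent dimensionless groups: 4 − 3 = 1.

1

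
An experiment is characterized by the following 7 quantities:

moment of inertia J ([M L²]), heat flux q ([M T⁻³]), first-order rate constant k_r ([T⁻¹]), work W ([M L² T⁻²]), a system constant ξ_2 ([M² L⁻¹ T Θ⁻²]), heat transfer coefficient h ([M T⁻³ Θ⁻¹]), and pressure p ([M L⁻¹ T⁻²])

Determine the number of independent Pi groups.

3

There are 7 variables and 4 base dimensions (M, L, T, Θ).
The dimension matrix has rank 4.
Independent dimensionless groups: 7 − 4 = 3.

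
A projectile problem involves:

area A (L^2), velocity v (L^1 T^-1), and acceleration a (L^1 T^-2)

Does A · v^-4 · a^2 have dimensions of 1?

yes

Sum the exponent of each base dimension across the product:
  L: [A]_L − 4·[v]_L + 2·[a]_L = (2) − 4·(1) + 2·(1) = 0
  T: [A]_T − 4·[v]_T + 2·[a]_T = (0) − 4·(-1) + 2·(-2) = 0
All base exponents vanish — dimensionless.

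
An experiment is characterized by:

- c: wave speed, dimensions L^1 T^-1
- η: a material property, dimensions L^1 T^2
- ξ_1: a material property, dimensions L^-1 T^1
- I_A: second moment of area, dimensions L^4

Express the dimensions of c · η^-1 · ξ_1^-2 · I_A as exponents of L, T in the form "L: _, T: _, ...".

L: 6, T: -5

Collect each base-dimension exponent across the product:
  L: (1) − (1) − 2·(-1) + (4) = 6
  T: (-1) − (2) − 2·(1) + (0) = -5
So the dimensions are [L⁶ T⁻⁵].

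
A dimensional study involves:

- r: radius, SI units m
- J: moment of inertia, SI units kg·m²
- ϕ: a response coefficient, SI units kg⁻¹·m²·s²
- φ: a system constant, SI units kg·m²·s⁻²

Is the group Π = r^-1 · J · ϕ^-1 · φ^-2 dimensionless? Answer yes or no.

Sum the exponent of each base dimension across the product:
  M: −[r]_M + [J]_M − [ϕ]_M − 2·[φ]_M = −(0) + (1) − (-1) − 2·(1) = 0
  L: −[r]_L + [J]_L − [ϕ]_L − 2·[φ]_L = −(1) + (2) − (2) − 2·(2) = -5
  T: −[r]_T + [J]_T − [ϕ]_T − 2·[φ]_T = −(0) + (0) − (2) − 2·(-2) = 2
Net dimensions [L⁻⁵ T²] ≠ [1] — not dimensionless.

no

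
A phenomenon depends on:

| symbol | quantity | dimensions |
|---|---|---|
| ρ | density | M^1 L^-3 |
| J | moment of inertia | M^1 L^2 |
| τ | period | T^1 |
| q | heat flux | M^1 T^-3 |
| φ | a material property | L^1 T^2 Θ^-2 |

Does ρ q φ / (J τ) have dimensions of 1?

Sum the exponent of each base dimension across the product:
  M: [ρ]_M − [J]_M − [τ]_M + [q]_M + [φ]_M = (1) − (1) − (0) + (1) + (0) = 1
  L: [ρ]_L − [J]_L − [τ]_L + [q]_L + [φ]_L = (-3) − (2) − (0) + (0) + (1) = -4
  T: [ρ]_T − [J]_T − [τ]_T + [q]_T + [φ]_T = (0) − (0) − (1) + (-3) + (2) = -2
  Θ: [ρ]_Θ − [J]_Θ − [τ]_Θ + [q]_Θ + [φ]_Θ = (0) − (0) − (0) + (0) + (-2) = -2
Net dimensions [M L⁻⁴ T⁻² Θ⁻²] ≠ [1] — not dimensionless.

no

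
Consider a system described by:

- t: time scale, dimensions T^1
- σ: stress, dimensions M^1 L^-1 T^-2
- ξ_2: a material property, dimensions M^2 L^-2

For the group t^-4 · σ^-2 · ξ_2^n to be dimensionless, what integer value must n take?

1

Balance the M exponent: (2)·n from ξ_2, plus −4·(0) − 2·(1) = -2 from the rest, must sum to zero.
2n − 2 = 0, so n = 1.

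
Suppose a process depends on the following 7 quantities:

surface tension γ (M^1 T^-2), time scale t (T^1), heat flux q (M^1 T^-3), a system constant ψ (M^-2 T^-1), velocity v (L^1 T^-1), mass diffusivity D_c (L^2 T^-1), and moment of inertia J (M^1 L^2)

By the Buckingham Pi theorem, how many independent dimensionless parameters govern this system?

4

There are 7 variables and 3 base dimensions (M, L, T).
The dimension matrix has rank 3.
Independent dimensionless groups: 7 − 3 = 4.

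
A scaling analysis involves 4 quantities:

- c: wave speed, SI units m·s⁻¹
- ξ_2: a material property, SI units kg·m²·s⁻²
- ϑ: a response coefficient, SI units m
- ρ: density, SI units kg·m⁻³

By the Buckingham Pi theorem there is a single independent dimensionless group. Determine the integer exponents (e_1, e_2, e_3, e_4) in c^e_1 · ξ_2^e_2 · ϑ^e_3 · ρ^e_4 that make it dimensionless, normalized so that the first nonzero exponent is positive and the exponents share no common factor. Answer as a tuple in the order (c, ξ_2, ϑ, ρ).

(2, -1, 3, 1)

M: e_1·(0) + e_2·(1) + e_3·(0) + e_4·(1) = 0
L: e_1·(1) + e_2·(2) + e_3·(1) + e_4·(-3) = 0
T: e_1·(-1) + e_2·(-2) + e_3·(0) + e_4·(0) = 0
Solving this homogeneous linear system for the smallest-integer solution (first nonzero entry positive) gives (2, -1, 3, 1).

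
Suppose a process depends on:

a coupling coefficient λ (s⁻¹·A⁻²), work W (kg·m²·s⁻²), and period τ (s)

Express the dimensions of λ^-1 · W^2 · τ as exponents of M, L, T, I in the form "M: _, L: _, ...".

Collect each base-dimension exponent across the product:
  M: −(0) + 2·(1) + (0) = 2
  L: −(0) + 2·(2) + (0) = 4
  T: −(-1) + 2·(-2) + (1) = -2
  I: −(-2) + 2·(0) + (0) = 2
So the dimensions are [M² L⁴ T⁻² I²].

M: 2, L: 4, T: -2, I: 2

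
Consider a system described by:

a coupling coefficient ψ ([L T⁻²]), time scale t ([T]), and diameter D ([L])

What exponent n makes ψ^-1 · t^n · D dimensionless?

Balance the T exponent: (1)·n from t, plus −(-2) + (0) = 2 from the rest, must sum to zero.
n + 2 = 0, so n = -2.

-2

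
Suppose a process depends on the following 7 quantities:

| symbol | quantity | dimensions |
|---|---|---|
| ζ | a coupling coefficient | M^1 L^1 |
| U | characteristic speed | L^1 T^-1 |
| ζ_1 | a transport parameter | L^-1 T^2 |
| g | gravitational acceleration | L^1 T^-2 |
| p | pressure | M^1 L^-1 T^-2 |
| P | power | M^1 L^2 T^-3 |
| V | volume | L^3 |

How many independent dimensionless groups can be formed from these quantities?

There are 7 variables and 3 base dimensions (M, L, T).
The dimension matrix has rank 3.
Independent dimensionless groups: 7 − 3 = 4.

4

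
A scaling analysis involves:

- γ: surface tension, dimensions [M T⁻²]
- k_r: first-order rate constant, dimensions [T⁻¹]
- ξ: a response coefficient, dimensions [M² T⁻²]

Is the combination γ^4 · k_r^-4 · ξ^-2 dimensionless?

yes

Sum the exponent of each base dimension across the product:
  M: 4·[γ]_M − 4·[k_r]_M − 2·[ξ]_M = 4·(1) − 4·(0) − 2·(2) = 0
  L: 4·[γ]_L − 4·[k_r]_L − 2·[ξ]_L = 4·(0) − 4·(0) − 2·(0) = 0
  T: 4·[γ]_T − 4·[k_r]_T − 2·[ξ]_T = 4·(-2) − 4·(-1) − 2·(-2) = 0
All base exponents vanish — dimensionless.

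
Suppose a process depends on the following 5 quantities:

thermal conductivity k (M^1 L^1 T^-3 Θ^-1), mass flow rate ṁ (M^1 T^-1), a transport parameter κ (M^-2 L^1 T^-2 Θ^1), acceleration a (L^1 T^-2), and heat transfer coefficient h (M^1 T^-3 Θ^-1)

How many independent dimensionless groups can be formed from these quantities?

1

There are 5 variables and 4 base dimensions (M, L, T, Θ).
The dimension matrix has rank 4.
Independent dimensionless groups: 5 − 4 = 1.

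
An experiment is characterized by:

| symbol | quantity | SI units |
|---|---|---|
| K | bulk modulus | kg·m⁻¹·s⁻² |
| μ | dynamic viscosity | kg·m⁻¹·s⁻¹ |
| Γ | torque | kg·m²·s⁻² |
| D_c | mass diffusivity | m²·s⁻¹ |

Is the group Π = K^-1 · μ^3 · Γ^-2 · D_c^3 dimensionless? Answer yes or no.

yes

Sum the exponent of each base dimension across the product:
  M: −[K]_M + 3·[μ]_M − 2·[Γ]_M + 3·[D_c]_M = −(1) + 3·(1) − 2·(1) + 3·(0) = 0
  L: −[K]_L + 3·[μ]_L − 2·[Γ]_L + 3·[D_c]_L = −(-1) + 3·(-1) − 2·(2) + 3·(2) = 0
  T: −[K]_T + 3·[μ]_T − 2·[Γ]_T + 3·[D_c]_T = −(-2) + 3·(-1) − 2·(-2) + 3·(-1) = 0
  I: −[K]_I + 3·[μ]_I − 2·[Γ]_I + 3·[D_c]_I = −(0) + 3·(0) − 2·(0) + 3·(0) = 0
All base exponents vanish — dimensionless.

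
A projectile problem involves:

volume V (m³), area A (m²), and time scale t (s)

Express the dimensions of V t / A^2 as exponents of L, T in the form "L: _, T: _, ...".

L: -1, T: 1

Collect each base-dimension exponent across the product:
  L: (3) − 2·(2) + (0) = -1
  T: (0) − 2·(0) + (1) = 1
So the dimensions are [L⁻¹ T].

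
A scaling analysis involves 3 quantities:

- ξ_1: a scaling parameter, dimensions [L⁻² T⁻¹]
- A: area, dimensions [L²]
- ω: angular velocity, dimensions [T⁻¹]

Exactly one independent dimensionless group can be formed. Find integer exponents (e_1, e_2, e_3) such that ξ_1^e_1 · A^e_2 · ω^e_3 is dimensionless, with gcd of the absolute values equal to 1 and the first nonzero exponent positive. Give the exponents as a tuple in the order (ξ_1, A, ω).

(1, 1, -1)

L: e_1·(-2) + e_2·(2) + e_3·(0) = 0
T: e_1·(-1) + e_2·(0) + e_3·(-1) = 0
Solving this homogeneous linear system for the smallest-integer solution (first nonzero entry positive) gives (1, 1, -1).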